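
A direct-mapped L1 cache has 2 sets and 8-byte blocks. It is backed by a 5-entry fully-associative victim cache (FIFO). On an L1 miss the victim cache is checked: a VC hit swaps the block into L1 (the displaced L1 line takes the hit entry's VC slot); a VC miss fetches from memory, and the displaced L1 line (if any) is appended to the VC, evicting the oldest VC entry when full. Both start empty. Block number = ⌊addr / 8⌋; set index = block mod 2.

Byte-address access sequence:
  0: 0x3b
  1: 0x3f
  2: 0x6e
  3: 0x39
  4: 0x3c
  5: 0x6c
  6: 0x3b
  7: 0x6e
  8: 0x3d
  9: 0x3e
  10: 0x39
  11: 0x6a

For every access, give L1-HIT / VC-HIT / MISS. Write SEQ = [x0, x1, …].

0: 0x3b (blk 7, set 1) → MISS  vc=[]
1: 0x3f (blk 7, set 1) → L1-HIT  vc=[]
2: 0x6e (blk 13, set 1) → MISS  vc=[7]
3: 0x39 (blk 7, set 1) → VC-HIT  vc=[13]
4: 0x3c (blk 7, set 1) → L1-HIT  vc=[13]
5: 0x6c (blk 13, set 1) → VC-HIT  vc=[7]
6: 0x3b (blk 7, set 1) → VC-HIT  vc=[13]
7: 0x6e (blk 13, set 1) → VC-HIT  vc=[7]
8: 0x3d (blk 7, set 1) → VC-HIT  vc=[13]
9: 0x3e (blk 7, set 1) → L1-HIT  vc=[13]
10: 0x39 (blk 7, set 1) → L1-HIT  vc=[13]
11: 0x6a (blk 13, set 1) → VC-HIT  vc=[7]

SEQ = [MISS, L1-HIT, MISS, VC-HIT, L1-HIT, VC-HIT, VC-HIT, VC-HIT, VC-HIT, L1-HIT, L1-HIT, VC-HIT]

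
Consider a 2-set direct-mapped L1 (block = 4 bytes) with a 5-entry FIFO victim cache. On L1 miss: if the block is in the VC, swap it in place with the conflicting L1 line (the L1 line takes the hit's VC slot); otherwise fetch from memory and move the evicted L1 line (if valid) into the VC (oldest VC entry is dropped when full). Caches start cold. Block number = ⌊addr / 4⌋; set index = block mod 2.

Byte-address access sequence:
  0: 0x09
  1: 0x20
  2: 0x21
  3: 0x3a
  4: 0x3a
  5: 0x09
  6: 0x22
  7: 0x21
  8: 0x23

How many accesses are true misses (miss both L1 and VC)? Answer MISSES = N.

  [0] addr=0x9 blk=2 s=0: MISS | VC []
  [1] addr=0x20 blk=8 s=0: MISS | VC [2]
  [2] addr=0x21 blk=8 s=0: L1-HIT | VC [2]
  [3] addr=0x3a blk=14 s=0: MISS | VC [2, 8]
  [4] addr=0x3a blk=14 s=0: L1-HIT | VC [2, 8]
  [5] addr=0x9 blk=2 s=0: VC-HIT | VC [14, 8]
  [6] addr=0x22 blk=8 s=0: VC-HIT | VC [14, 2]
  [7] addr=0x21 blk=8 s=0: L1-HIT | VC [14, 2]
  [8] addr=0x23 blk=8 s=0: L1-HIT | VC [14, 2]

MISSES = 3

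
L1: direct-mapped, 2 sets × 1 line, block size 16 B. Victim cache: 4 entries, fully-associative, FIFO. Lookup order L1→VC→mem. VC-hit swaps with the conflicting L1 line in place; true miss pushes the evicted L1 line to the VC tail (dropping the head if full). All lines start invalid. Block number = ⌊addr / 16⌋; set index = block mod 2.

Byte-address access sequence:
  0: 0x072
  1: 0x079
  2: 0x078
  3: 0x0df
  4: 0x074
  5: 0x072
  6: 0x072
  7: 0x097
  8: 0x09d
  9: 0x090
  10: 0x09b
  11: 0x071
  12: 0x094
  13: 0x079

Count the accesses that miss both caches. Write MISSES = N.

#0 0x72→b7/s1 MISS; vc=[]
#1 0x79→b7/s1 L1-HIT; vc=[]
#2 0x78→b7/s1 L1-HIT; vc=[]
#3 0xdf→b13/s1 MISS; vc=[7]
#4 0x74→b7/s1 VC-HIT; vc=[13]
#5 0x72→b7/s1 L1-HIT; vc=[13]
#6 0x72→b7/s1 L1-HIT; vc=[13]
#7 0x97→b9/s1 MISS; vc=[13,7]
#8 0x9d→b9/s1 L1-HIT; vc=[13,7]
#9 0x90→b9/s1 L1-HIT; vc=[13,7]
#10 0x9b→b9/s1 L1-HIT; vc=[13,7]
#11 0x71→b7/s1 VC-HIT; vc=[13,9]
#12 0x94→b9/s1 VC-HIT; vc=[13,7]
#13 0x79→b7/s1 VC-HIT; vc=[13,9]

MISSES = 3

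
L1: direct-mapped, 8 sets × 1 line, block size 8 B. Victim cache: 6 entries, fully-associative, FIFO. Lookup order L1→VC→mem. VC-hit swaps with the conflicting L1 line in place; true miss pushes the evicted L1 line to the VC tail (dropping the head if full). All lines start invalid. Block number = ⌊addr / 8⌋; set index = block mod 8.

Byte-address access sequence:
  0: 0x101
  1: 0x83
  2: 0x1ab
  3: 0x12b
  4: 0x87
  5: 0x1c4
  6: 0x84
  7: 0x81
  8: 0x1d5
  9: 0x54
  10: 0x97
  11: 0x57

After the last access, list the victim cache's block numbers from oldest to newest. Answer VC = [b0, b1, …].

VC = [32, 53, 56, 58, 18]

  [0] addr=0x101 blk=32 s=0: MISS | VC []
  [1] addr=0x83 blk=16 s=0: MISS | VC [32]
  [2] addr=0x1ab blk=53 s=5: MISS | VC [32]
  [3] addr=0x12b blk=37 s=5: MISS | VC [32, 53]
  [4] addr=0x87 blk=16 s=0: L1-HIT | VC [32, 53]
  [5] addr=0x1c4 blk=56 s=0: MISS | VC [32, 53, 16]
  [6] addr=0x84 blk=16 s=0: VC-HIT | VC [32, 53, 56]
  [7] addr=0x81 blk=16 s=0: L1-HIT | VC [32, 53, 56]
  [8] addr=0x1d5 blk=58 s=2: MISS | VC [32, 53, 56]
  [9] addr=0x54 blk=10 s=2: MISS | VC [32, 53, 56, 58]
  [10] addr=0x97 blk=18 s=2: MISS | VC [32, 53, 56, 58, 10]
  [11] addr=0x57 blk=10 s=2: VC-HIT | VC [32, 53, 56, 58, 18]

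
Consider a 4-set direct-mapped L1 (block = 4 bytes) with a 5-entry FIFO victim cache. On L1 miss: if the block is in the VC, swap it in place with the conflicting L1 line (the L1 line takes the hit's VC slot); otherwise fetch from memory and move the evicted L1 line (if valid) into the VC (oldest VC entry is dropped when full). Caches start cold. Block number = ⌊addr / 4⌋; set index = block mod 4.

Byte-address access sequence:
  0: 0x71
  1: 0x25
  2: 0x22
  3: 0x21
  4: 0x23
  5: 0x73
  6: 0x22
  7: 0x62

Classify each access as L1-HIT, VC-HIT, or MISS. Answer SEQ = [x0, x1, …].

SEQ = [MISS, MISS, MISS, L1-HIT, L1-HIT, VC-HIT, VC-HIT, MISS]

0: 0x71 (blk 28, set 0) → MISS  vc=[]
1: 0x25 (blk 9, set 1) → MISS  vc=[]
2: 0x22 (blk 8, set 0) → MISS  vc=[28]
3: 0x21 (blk 8, set 0) → L1-HIT  vc=[28]
4: 0x23 (blk 8, set 0) → L1-HIT  vc=[28]
5: 0x73 (blk 28, set 0) → VC-HIT  vc=[8]
6: 0x22 (blk 8, set 0) → VC-HIT  vc=[28]
7: 0x62 (blk 24, set 0) → MISS  vc=[28, 8]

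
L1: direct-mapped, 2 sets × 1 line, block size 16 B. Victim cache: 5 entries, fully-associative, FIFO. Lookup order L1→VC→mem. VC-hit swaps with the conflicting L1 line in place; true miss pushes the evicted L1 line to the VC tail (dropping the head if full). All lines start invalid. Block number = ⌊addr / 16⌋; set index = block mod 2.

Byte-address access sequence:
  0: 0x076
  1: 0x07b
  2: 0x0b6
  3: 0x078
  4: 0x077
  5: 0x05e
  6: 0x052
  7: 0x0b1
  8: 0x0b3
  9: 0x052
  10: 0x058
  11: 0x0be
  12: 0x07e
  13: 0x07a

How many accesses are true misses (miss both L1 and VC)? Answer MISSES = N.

MISSES = 3

0: 0x76 (blk 7, set 1) → MISS  vc=[]
1: 0x7b (blk 7, set 1) → L1-HIT  vc=[]
2: 0xb6 (blk 11, set 1) → MISS  vc=[7]
3: 0x78 (blk 7, set 1) → VC-HIT  vc=[11]
4: 0x77 (blk 7, set 1) → L1-HIT  vc=[11]
5: 0x5e (blk 5, set 1) → MISS  vc=[11, 7]
6: 0x52 (blk 5, set 1) → L1-HIT  vc=[11, 7]
7: 0xb1 (blk 11, set 1) → VC-HIT  vc=[5, 7]
8: 0xb3 (blk 11, set 1) → L1-HIT  vc=[5, 7]
9: 0x52 (blk 5, set 1) → VC-HIT  vc=[11, 7]
10: 0x58 (blk 5, set 1) → L1-HIT  vc=[11, 7]
11: 0xbe (blk 11, set 1) → VC-HIT  vc=[5, 7]
12: 0x7e (blk 7, set 1) → VC-HIT  vc=[5, 11]
13: 0x7a (blk 7, set 1) → L1-HIT  vc=[5, 11]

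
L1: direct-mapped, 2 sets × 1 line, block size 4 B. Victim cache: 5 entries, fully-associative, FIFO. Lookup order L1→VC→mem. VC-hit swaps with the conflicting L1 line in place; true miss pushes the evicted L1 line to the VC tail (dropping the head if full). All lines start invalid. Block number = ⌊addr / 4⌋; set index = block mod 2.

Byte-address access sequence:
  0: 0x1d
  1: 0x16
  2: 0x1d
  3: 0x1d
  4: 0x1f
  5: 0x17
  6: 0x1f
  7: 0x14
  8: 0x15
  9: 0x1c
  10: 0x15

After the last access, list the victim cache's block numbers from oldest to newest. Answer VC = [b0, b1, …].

VC = [7]

  [0] addr=0x1d blk=7 s=1: MISS | VC []
  [1] addr=0x16 blk=5 s=1: MISS | VC [7]
  [2] addr=0x1d blk=7 s=1: VC-HIT | VC [5]
  [3] addr=0x1d blk=7 s=1: L1-HIT | VC [5]
  [4] addr=0x1f blk=7 s=1: L1-HIT | VC [5]
  [5] addr=0x17 blk=5 s=1: VC-HIT | VC [7]
  [6] addr=0x1f blk=7 s=1: VC-HIT | VC [5]
  [7] addr=0x14 blk=5 s=1: VC-HIT | VC [7]
  [8] addr=0x15 blk=5 s=1: L1-HIT | VC [7]
  [9] addr=0x1c blk=7 s=1: VC-HIT | VC [5]
  [10] addr=0x15 blk=5 s=1: VC-HIT | VC [7]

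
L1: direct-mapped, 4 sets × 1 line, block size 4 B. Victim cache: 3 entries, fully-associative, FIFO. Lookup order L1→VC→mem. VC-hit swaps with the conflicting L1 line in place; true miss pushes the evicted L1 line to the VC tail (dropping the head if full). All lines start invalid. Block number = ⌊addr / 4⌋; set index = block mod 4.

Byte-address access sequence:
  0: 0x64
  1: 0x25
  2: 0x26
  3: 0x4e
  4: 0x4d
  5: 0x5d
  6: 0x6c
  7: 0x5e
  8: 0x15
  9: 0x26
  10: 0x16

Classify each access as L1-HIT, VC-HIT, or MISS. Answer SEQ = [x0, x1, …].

SEQ = [MISS, MISS, L1-HIT, MISS, L1-HIT, MISS, MISS, VC-HIT, MISS, VC-HIT, VC-HIT]

0: 0x64 (blk 25, set 1) → MISS  vc=[]
1: 0x25 (blk 9, set 1) → MISS  vc=[25]
2: 0x26 (blk 9, set 1) → L1-HIT  vc=[25]
3: 0x4e (blk 19, set 3) → MISS  vc=[25]
4: 0x4d (blk 19, set 3) → L1-HIT  vc=[25]
5: 0x5d (blk 23, set 3) → MISS  vc=[25, 19]
6: 0x6c (blk 27, set 3) → MISS  vc=[25, 19, 23]
7: 0x5e (blk 23, set 3) → VC-HIT  vc=[25, 19, 27]
8: 0x15 (blk 5, set 1) → MISS  vc=[19, 27, 9]
9: 0x26 (blk 9, set 1) → VC-HIT  vc=[19, 27, 5]
10: 0x16 (blk 5, set 1) → VC-HIT  vc=[19, 27, 9]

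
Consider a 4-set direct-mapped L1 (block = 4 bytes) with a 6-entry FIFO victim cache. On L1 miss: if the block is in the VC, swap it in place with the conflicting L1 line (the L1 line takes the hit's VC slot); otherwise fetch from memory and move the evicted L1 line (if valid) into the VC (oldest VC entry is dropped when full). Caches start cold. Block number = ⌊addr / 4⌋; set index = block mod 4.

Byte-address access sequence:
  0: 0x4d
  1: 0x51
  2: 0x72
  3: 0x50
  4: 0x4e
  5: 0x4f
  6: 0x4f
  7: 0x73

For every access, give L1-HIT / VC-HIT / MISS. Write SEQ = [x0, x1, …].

  [0] addr=0x4d blk=19 s=3: MISS | VC []
  [1] addr=0x51 blk=20 s=0: MISS | VC []
  [2] addr=0x72 blk=28 s=0: MISS | VC [20]
  [3] addr=0x50 blk=20 s=0: VC-HIT | VC [28]
  [4] addr=0x4e blk=19 s=3: L1-HIT | VC [28]
  [5] addr=0x4f blk=19 s=3: L1-HIT | VC [28]
  [6] addr=0x4f blk=19 s=3: L1-HIT | VC [28]
  [7] addr=0x73 blk=28 s=0: VC-HIT | VC [20]

SEQ = [MISS, MISS, MISS, VC-HIT, L1-HIT, L1-HIT, L1-HIT, VC-HIT]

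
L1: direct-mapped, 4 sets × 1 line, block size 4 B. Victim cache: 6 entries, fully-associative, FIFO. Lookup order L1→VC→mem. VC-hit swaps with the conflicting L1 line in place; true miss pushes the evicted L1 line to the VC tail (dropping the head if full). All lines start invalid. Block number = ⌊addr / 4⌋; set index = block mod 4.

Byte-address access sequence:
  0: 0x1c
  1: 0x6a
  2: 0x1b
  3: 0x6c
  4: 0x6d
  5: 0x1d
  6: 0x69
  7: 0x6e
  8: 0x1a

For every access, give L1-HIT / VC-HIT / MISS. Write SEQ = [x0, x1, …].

SEQ = [MISS, MISS, MISS, MISS, L1-HIT, VC-HIT, VC-HIT, VC-HIT, VC-HIT]

#0 0x1c→b7/s3 MISS; vc=[]
#1 0x6a→b26/s2 MISS; vc=[]
#2 0x1b→b6/s2 MISS; vc=[26]
#3 0x6c→b27/s3 MISS; vc=[26,7]
#4 0x6d→b27/s3 L1-HIT; vc=[26,7]
#5 0x1d→b7/s3 VC-HIT; vc=[26,27]
#6 0x69→b26/s2 VC-HIT; vc=[6,27]
#7 0x6e→b27/s3 VC-HIT; vc=[6,7]
#8 0x1a→b6/s2 VC-HIT; vc=[26,7]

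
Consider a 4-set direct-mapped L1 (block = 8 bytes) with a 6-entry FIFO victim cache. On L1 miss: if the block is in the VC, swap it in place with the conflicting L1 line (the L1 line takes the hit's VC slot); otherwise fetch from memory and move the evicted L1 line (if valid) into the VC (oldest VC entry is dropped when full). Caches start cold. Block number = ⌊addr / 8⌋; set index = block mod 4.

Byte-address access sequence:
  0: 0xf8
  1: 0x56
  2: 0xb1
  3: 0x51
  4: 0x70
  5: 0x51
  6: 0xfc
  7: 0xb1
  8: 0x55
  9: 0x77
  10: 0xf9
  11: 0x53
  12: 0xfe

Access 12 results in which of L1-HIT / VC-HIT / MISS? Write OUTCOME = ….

#0 0xf8→b31/s3 MISS; vc=[]
#1 0x56→b10/s2 MISS; vc=[]
#2 0xb1→b22/s2 MISS; vc=[10]
#3 0x51→b10/s2 VC-HIT; vc=[22]
#4 0x70→b14/s2 MISS; vc=[22,10]
#5 0x51→b10/s2 VC-HIT; vc=[22,14]
#6 0xfc→b31/s3 L1-HIT; vc=[22,14]
#7 0xb1→b22/s2 VC-HIT; vc=[10,14]
#8 0x55→b10/s2 VC-HIT; vc=[22,14]
#9 0x77→b14/s2 VC-HIT; vc=[22,10]
#10 0xf9→b31/s3 L1-HIT; vc=[22,10]
#11 0x53→b10/s2 VC-HIT; vc=[22,14]
#12 0xfe→b31/s3 L1-HIT; vc=[22,14]

OUTCOME = L1-HIT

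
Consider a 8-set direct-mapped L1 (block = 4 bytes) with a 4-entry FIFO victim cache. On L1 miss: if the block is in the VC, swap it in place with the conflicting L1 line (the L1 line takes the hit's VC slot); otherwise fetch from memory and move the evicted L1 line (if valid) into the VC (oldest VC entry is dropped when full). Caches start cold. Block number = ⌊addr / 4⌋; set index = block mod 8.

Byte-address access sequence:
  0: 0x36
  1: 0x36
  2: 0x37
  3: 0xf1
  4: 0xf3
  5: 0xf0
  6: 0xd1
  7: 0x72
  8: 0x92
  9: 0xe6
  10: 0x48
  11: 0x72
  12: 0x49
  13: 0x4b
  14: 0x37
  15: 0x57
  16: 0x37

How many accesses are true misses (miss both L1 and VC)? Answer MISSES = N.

MISSES = 8

#0 0x36→b13/s5 MISS; vc=[]
#1 0x36→b13/s5 L1-HIT; vc=[]
#2 0x37→b13/s5 L1-HIT; vc=[]
#3 0xf1→b60/s4 MISS; vc=[]
#4 0xf3→b60/s4 L1-HIT; vc=[]
#5 0xf0→b60/s4 L1-HIT; vc=[]
#6 0xd1→b52/s4 MISS; vc=[60]
#7 0x72→b28/s4 MISS; vc=[60,52]
#8 0x92→b36/s4 MISS; vc=[60,52,28]
#9 0xe6→b57/s1 MISS; vc=[60,52,28]
#10 0x48→b18/s2 MISS; vc=[60,52,28]
#11 0x72→b28/s4 VC-HIT; vc=[60,52,36]
#12 0x49→b18/s2 L1-HIT; vc=[60,52,36]
#13 0x4b→b18/s2 L1-HIT; vc=[60,52,36]
#14 0x37→b13/s5 L1-HIT; vc=[60,52,36]
#15 0x57→b21/s5 MISS; vc=[60,52,36,13]
#16 0x37→b13/s5 VC-HIT; vc=[60,52,36,21]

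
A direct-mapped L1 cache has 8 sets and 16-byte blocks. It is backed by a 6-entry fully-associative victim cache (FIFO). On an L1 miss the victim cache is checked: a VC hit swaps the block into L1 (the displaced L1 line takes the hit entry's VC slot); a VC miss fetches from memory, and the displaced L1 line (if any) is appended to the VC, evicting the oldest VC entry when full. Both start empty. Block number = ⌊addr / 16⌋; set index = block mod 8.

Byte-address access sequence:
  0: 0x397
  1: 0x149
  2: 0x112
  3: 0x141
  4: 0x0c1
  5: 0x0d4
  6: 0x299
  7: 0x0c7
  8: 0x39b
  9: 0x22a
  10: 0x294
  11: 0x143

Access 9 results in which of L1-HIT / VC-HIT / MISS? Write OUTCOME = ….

OUTCOME = MISS

0: 0x397 (blk 57, set 1) → MISS  vc=[]
1: 0x149 (blk 20, set 4) → MISS  vc=[]
2: 0x112 (blk 17, set 1) → MISS  vc=[57]
3: 0x141 (blk 20, set 4) → L1-HIT  vc=[57]
4: 0xc1 (blk 12, set 4) → MISS  vc=[57, 20]
5: 0xd4 (blk 13, set 5) → MISS  vc=[57, 20]
6: 0x299 (blk 41, set 1) → MISS  vc=[57, 20, 17]
7: 0xc7 (blk 12, set 4) → L1-HIT  vc=[57, 20, 17]
8: 0x39b (blk 57, set 1) → VC-HIT  vc=[41, 20, 17]
9: 0x22a (blk 34, set 2) → MISS  vc=[41, 20, 17]
10: 0x294 (blk 41, set 1) → VC-HIT  vc=[57, 20, 17]
11: 0x143 (blk 20, set 4) → VC-HIT  vc=[57, 12, 17]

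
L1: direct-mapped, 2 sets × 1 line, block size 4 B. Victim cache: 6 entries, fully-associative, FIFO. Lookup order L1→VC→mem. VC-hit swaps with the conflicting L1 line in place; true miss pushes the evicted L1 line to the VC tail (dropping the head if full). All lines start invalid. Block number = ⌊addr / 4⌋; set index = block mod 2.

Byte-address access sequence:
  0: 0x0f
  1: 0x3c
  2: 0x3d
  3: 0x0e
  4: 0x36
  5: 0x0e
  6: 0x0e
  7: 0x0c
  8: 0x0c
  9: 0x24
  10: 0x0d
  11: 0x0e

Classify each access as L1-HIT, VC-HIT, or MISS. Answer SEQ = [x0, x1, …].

0: 0xf (blk 3, set 1) → MISS  vc=[]
1: 0x3c (blk 15, set 1) → MISS  vc=[3]
2: 0x3d (blk 15, set 1) → L1-HIT  vc=[3]
3: 0xe (blk 3, set 1) → VC-HIT  vc=[15]
4: 0x36 (blk 13, set 1) → MISS  vc=[15, 3]
5: 0xe (blk 3, set 1) → VC-HIT  vc=[15, 13]
6: 0xe (blk 3, set 1) → L1-HIT  vc=[15, 13]
7: 0xc (blk 3, set 1) → L1-HIT  vc=[15, 13]
8: 0xc (blk 3, set 1) → L1-HIT  vc=[15, 13]
9: 0x24 (blk 9, set 1) → MISS  vc=[15, 13, 3]
10: 0xd (blk 3, set 1) → VC-HIT  vc=[15, 13, 9]
11: 0xe (blk 3, set 1) → L1-HIT  vc=[15, 13, 9]

SEQ = [MISS, MISS, L1-HIT, VC-HIT, MISS, VC-HIT, L1-HIT, L1-HIT, L1-HIT, MISS, VC-HIT, L1-HIT]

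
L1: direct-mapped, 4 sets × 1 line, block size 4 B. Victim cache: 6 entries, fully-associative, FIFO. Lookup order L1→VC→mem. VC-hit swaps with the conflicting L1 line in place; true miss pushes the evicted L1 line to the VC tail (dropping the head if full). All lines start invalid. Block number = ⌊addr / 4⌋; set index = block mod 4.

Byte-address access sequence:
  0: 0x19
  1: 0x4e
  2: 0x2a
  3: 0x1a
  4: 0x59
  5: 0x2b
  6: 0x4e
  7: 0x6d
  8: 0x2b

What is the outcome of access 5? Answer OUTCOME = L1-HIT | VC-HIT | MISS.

OUTCOME = VC-HIT

  [0] addr=0x19 blk=6 s=2: MISS | VC []
  [1] addr=0x4e blk=19 s=3: MISS | VC []
  [2] addr=0x2a blk=10 s=2: MISS | VC [6]
  [3] addr=0x1a blk=6 s=2: VC-HIT | VC [10]
  [4] addr=0x59 blk=22 s=2: MISS | VC [10, 6]
  [5] addr=0x2b blk=10 s=2: VC-HIT | VC [22, 6]
  [6] addr=0x4e blk=19 s=3: L1-HIT | VC [22, 6]
  [7] addr=0x6d blk=27 s=3: MISS | VC [22, 6, 19]
  [8] addr=0x2b blk=10 s=2: L1-HIT | VC [22, 6, 19]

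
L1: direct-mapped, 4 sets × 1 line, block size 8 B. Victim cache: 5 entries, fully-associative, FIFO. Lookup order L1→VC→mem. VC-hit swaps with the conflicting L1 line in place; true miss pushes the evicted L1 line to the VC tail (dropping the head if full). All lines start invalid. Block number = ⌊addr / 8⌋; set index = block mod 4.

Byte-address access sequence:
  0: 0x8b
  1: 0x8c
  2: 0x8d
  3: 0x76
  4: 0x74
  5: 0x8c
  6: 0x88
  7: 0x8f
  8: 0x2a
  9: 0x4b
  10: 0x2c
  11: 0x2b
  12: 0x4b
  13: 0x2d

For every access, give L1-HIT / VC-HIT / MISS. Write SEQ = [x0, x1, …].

0: 0x8b (blk 17, set 1) → MISS  vc=[]
1: 0x8c (blk 17, set 1) → L1-HIT  vc=[]
2: 0x8d (blk 17, set 1) → L1-HIT  vc=[]
3: 0x76 (blk 14, set 2) → MISS  vc=[]
4: 0x74 (blk 14, set 2) → L1-HIT  vc=[]
5: 0x8c (blk 17, set 1) → L1-HIT  vc=[]
6: 0x88 (blk 17, set 1) → L1-HIT  vc=[]
7: 0x8f (blk 17, set 1) → L1-HIT  vc=[]
8: 0x2a (blk 5, set 1) → MISS  vc=[17]
9: 0x4b (blk 9, set 1) → MISS  vc=[17, 5]
10: 0x2c (blk 5, set 1) → VC-HIT  vc=[17, 9]
11: 0x2b (blk 5, set 1) → L1-HIT  vc=[17, 9]
12: 0x4b (blk 9, set 1) → VC-HIT  vc=[17, 5]
13: 0x2d (blk 5, set 1) → VC-HIT  vc=[17, 9]

SEQ = [MISS, L1-HIT, L1-HIT, MISS, L1-HIT, L1-HIT, L1-HIT, L1-HIT, MISS, MISS, VC-HIT, L1-HIT, VC-HIT, VC-HIT]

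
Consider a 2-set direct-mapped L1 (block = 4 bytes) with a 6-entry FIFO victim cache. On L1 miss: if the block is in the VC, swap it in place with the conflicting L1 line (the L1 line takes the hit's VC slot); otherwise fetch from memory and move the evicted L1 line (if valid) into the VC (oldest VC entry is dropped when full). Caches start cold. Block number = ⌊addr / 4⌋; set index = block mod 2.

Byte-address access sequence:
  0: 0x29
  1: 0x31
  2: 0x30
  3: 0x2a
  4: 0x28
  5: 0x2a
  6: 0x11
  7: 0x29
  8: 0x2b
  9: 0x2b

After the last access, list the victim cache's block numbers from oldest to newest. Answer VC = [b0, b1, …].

#0 0x29→b10/s0 MISS; vc=[]
#1 0x31→b12/s0 MISS; vc=[10]
#2 0x30→b12/s0 L1-HIT; vc=[10]
#3 0x2a→b10/s0 VC-HIT; vc=[12]
#4 0x28→b10/s0 L1-HIT; vc=[12]
#5 0x2a→b10/s0 L1-HIT; vc=[12]
#6 0x11→b4/s0 MISS; vc=[12,10]
#7 0x29→b10/s0 VC-HIT; vc=[12,4]
#8 0x2b→b10/s0 L1-HIT; vc=[12,4]
#9 0x2b→b10/s0 L1-HIT; vc=[12,4]

VC = [12, 4]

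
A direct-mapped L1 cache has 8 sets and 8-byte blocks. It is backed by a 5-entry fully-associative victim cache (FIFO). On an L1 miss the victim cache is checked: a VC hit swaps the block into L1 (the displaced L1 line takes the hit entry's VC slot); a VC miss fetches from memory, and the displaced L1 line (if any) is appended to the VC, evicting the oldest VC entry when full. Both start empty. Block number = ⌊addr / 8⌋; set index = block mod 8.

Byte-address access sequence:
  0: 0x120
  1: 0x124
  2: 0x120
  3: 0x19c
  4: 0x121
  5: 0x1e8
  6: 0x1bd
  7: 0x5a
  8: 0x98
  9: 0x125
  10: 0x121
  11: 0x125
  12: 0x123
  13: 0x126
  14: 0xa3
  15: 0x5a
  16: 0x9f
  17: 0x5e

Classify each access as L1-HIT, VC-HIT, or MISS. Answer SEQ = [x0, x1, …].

  [0] addr=0x120 blk=36 s=4: MISS | VC []
  [1] addr=0x124 blk=36 s=4: L1-HIT | VC []
  [2] addr=0x120 blk=36 s=4: L1-HIT | VC []
  [3] addr=0x19c blk=51 s=3: MISS | VC []
  [4] addr=0x121 blk=36 s=4: L1-HIT | VC []
  [5] addr=0x1e8 blk=61 s=5: MISS | VC []
  [6] addr=0x1bd blk=55 s=7: MISS | VC []
  [7] addr=0x5a blk=11 s=3: MISS | VC [51]
  [8] addr=0x98 blk=19 s=3: MISS | VC [51, 11]
  [9] addr=0x125 blk=36 s=4: L1-HIT | VC [51, 11]
  [10] addr=0x121 blk=36 s=4: L1-HIT | VC [51, 11]
  [11] addr=0x125 blk=36 s=4: L1-HIT | VC [51, 11]
  [12] addr=0x123 blk=36 s=4: L1-HIT | VC [51, 11]
  [13] addr=0x126 blk=36 s=4: L1-HIT | VC [51, 11]
  [14] addr=0xa3 blk=20 s=4: MISS | VC [51, 11, 36]
  [15] addr=0x5a blk=11 s=3: VC-HIT | VC [51, 19, 36]
  [16] addr=0x9f blk=19 s=3: VC-HIT | VC [51, 11, 36]
  [17] addr=0x5e blk=11 s=3: VC-HIT | VC [51, 19, 36]

SEQ = [MISS, L1-HIT, L1-HIT, MISS, L1-HIT, MISS, MISS, MISS, MISS, L1-HIT, L1-HIT, L1-HIT, L1-HIT, L1-HIT, MISS, VC-HIT, VC-HIT, VC-HIT]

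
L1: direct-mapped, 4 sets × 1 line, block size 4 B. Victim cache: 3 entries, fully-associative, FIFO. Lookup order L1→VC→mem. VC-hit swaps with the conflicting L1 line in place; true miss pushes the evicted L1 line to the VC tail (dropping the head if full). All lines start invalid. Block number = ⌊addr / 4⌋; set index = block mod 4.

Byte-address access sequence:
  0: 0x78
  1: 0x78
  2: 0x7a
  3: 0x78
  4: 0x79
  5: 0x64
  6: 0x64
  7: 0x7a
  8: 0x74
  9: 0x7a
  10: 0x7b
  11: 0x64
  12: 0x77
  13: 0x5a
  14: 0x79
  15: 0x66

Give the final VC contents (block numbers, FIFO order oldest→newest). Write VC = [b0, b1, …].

VC = [29, 22]

#0 0x78→b30/s2 MISS; vc=[]
#1 0x78→b30/s2 L1-HIT; vc=[]
#2 0x7a→b30/s2 L1-HIT; vc=[]
#3 0x78→b30/s2 L1-HIT; vc=[]
#4 0x79→b30/s2 L1-HIT; vc=[]
#5 0x64→b25/s1 MISS; vc=[]
#6 0x64→b25/s1 L1-HIT; vc=[]
#7 0x7a→b30/s2 L1-HIT; vc=[]
#8 0x74→b29/s1 MISS; vc=[25]
#9 0x7a→b30/s2 L1-HIT; vc=[25]
#10 0x7b→b30/s2 L1-HIT; vc=[25]
#11 0x64→b25/s1 VC-HIT; vc=[29]
#12 0x77→b29/s1 VC-HIT; vc=[25]
#13 0x5a→b22/s2 MISS; vc=[25,30]
#14 0x79→b30/s2 VC-HIT; vc=[25,22]
#15 0x66→b25/s1 VC-HIT; vc=[29,22]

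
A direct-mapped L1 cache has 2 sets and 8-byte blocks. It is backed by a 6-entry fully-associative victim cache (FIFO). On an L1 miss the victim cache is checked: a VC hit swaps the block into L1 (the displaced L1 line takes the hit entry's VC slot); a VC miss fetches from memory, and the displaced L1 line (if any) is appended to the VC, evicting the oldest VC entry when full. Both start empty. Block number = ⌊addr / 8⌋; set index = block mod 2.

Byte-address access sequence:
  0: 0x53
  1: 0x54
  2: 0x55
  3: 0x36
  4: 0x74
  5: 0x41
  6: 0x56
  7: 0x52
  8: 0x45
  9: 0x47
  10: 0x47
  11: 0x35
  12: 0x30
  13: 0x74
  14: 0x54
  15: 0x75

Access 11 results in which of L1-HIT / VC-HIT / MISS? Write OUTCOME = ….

  [0] addr=0x53 blk=10 s=0: MISS | VC []
  [1] addr=0x54 blk=10 s=0: L1-HIT | VC []
  [2] addr=0x55 blk=10 s=0: L1-HIT | VC []
  [3] addr=0x36 blk=6 s=0: MISS | VC [10]
  [4] addr=0x74 blk=14 s=0: MISS | VC [10, 6]
  [5] addr=0x41 blk=8 s=0: MISS | VC [10, 6, 14]
  [6] addr=0x56 blk=10 s=0: VC-HIT | VC [8, 6, 14]
  [7] addr=0x52 blk=10 s=0: L1-HIT | VC [8, 6, 14]
  [8] addr=0x45 blk=8 s=0: VC-HIT | VC [10, 6, 14]
  [9] addr=0x47 blk=8 s=0: L1-HIT | VC [10, 6, 14]
  [10] addr=0x47 blk=8 s=0: L1-HIT | VC [10, 6, 14]
  [11] addr=0x35 blk=6 s=0: VC-HIT | VC [10, 8, 14]
  [12] addr=0x30 blk=6 s=0: L1-HIT | VC [10, 8, 14]
  [13] addr=0x74 blk=14 s=0: VC-HIT | VC [10, 8, 6]
  [14] addr=0x54 blk=10 s=0: VC-HIT | VC [14, 8, 6]
  [15] addr=0x75 blk=14 s=0: VC-HIT | VC [10, 8, 6]

OUTCOME = VC-HIT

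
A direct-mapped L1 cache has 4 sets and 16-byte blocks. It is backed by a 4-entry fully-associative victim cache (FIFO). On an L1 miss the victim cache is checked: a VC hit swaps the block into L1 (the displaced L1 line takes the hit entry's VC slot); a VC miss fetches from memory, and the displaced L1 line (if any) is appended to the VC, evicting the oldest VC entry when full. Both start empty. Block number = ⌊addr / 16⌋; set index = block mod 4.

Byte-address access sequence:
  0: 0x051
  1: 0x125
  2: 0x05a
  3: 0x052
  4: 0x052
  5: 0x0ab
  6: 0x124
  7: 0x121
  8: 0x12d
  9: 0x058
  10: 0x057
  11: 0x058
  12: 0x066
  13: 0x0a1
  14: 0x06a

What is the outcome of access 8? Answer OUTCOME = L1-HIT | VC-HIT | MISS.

#0 0x51→b5/s1 MISS; vc=[]
#1 0x125→b18/s2 MISS; vc=[]
#2 0x5a→b5/s1 L1-HIT; vc=[]
#3 0x52→b5/s1 L1-HIT; vc=[]
#4 0x52→b5/s1 L1-HIT; vc=[]
#5 0xab→b10/s2 MISS; vc=[18]
#6 0x124→b18/s2 VC-HIT; vc=[10]
#7 0x121→b18/s2 L1-HIT; vc=[10]
#8 0x12d→b18/s2 L1-HIT; vc=[10]
#9 0x58→b5/s1 L1-HIT; vc=[10]
#10 0x57→b5/s1 L1-HIT; vc=[10]
#11 0x58→b5/s1 L1-HIT; vc=[10]
#12 0x66→b6/s2 MISS; vc=[10,18]
#13 0xa1→b10/s2 VC-HIT; vc=[6,18]
#14 0x6a→b6/s2 VC-HIT; vc=[10,18]

OUTCOME = L1-HIT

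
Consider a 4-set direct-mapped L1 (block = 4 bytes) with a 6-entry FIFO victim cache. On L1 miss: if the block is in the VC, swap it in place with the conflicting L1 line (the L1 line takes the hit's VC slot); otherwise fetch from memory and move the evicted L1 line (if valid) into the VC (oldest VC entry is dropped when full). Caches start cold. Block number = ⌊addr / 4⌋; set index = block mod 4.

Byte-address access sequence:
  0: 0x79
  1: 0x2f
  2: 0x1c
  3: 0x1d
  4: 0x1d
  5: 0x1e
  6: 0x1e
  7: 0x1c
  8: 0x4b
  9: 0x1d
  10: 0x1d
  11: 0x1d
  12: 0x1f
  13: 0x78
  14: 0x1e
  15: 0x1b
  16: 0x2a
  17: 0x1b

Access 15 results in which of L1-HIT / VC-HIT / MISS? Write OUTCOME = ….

0: 0x79 (blk 30, set 2) → MISS  vc=[]
1: 0x2f (blk 11, set 3) → MISS  vc=[]
2: 0x1c (blk 7, set 3) → MISS  vc=[11]
3: 0x1d (blk 7, set 3) → L1-HIT  vc=[11]
4: 0x1d (blk 7, set 3) → L1-HIT  vc=[11]
5: 0x1e (blk 7, set 3) → L1-HIT  vc=[11]
6: 0x1e (blk 7, set 3) → L1-HIT  vc=[11]
7: 0x1c (blk 7, set 3) → L1-HIT  vc=[11]
8: 0x4b (blk 18, set 2) → MISS  vc=[11, 30]
9: 0x1d (blk 7, set 3) → L1-HIT  vc=[11, 30]
10: 0x1d (blk 7, set 3) → L1-HIT  vc=[11, 30]
11: 0x1d (blk 7, set 3) → L1-HIT  vc=[11, 30]
12: 0x1f (blk 7, set 3) → L1-HIT  vc=[11, 30]
13: 0x78 (blk 30, set 2) → VC-HIT  vc=[11, 18]
14: 0x1e (blk 7, set 3) → L1-HIT  vc=[11, 18]
15: 0x1b (blk 6, set 2) → MISS  vc=[11, 18, 30]
16: 0x2a (blk 10, set 2) → MISS  vc=[11, 18, 30, 6]
17: 0x1b (blk 6, set 2) → VC-HIT  vc=[11, 18, 30, 10]

OUTCOME = MISS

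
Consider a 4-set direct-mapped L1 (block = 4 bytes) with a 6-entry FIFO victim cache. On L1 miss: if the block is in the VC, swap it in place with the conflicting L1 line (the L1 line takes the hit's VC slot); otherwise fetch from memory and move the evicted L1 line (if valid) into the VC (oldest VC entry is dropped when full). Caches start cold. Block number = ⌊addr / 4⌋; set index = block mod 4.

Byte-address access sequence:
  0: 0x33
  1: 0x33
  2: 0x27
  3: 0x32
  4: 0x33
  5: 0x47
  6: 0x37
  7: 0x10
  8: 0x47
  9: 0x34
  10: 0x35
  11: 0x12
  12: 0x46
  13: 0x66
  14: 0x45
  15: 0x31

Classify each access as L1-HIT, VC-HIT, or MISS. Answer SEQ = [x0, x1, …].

SEQ = [MISS, L1-HIT, MISS, L1-HIT, L1-HIT, MISS, MISS, MISS, VC-HIT, VC-HIT, L1-HIT, L1-HIT, VC-HIT, MISS, VC-HIT, VC-HIT]

  [0] addr=0x33 blk=12 s=0: MISS | VC []
  [1] addr=0x33 blk=12 s=0: L1-HIT | VC []
  [2] addr=0x27 blk=9 s=1: MISS | VC []
  [3] addr=0x32 blk=12 s=0: L1-HIT | VC []
  [4] addr=0x33 blk=12 s=0: L1-HIT | VC []
  [5] addr=0x47 blk=17 s=1: MISS | VC [9]
  [6] addr=0x37 blk=13 s=1: MISS | VC [9, 17]
  [7] addr=0x10 blk=4 s=0: MISS | VC [9, 17, 12]
  [8] addr=0x47 blk=17 s=1: VC-HIT | VC [9, 13, 12]
  [9] addr=0x34 blk=13 s=1: VC-HIT | VC [9, 17, 12]
  [10] addr=0x35 blk=13 s=1: L1-HIT | VC [9, 17, 12]
  [11] addr=0x12 blk=4 s=0: L1-HIT | VC [9, 17, 12]
  [12] addr=0x46 blk=17 s=1: VC-HIT | VC [9, 13, 12]
  [13] addr=0x66 blk=25 s=1: MISS | VC [9, 13, 12, 17]
  [14] addr=0x45 blk=17 s=1: VC-HIT | VC [9, 13, 12, 25]
  [15] addr=0x31 blk=12 s=0: VC-HIT | VC [9, 13, 4, 25]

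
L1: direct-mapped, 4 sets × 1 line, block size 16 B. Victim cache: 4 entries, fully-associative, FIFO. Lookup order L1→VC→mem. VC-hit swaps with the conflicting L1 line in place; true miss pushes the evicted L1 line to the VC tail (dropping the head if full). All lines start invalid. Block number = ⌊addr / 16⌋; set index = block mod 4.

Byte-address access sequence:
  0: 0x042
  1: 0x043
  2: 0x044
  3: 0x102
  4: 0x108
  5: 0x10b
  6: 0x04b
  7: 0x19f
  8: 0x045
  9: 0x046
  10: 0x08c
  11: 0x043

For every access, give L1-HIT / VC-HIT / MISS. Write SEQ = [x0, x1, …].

  [0] addr=0x42 blk=4 s=0: MISS | VC []
  [1] addr=0x43 blk=4 s=0: L1-HIT | VC []
  [2] addr=0x44 blk=4 s=0: L1-HIT | VC []
  [3] addr=0x102 blk=16 s=0: MISS | VC [4]
  [4] addr=0x108 blk=16 s=0: L1-HIT | VC [4]
  [5] addr=0x10b blk=16 s=0: L1-HIT | VC [4]
  [6] addr=0x4b blk=4 s=0: VC-HIT | VC [16]
  [7] addr=0x19f blk=25 s=1: MISS | VC [16]
  [8] addr=0x45 blk=4 s=0: L1-HIT | VC [16]
  [9] addr=0x46 blk=4 s=0: L1-HIT | VC [16]
  [10] addr=0x8c blk=8 s=0: MISS | VC [16, 4]
  [11] addr=0x43 blk=4 s=0: VC-HIT | VC [16, 8]

SEQ = [MISS, L1-HIT, L1-HIT, MISS, L1-HIT, L1-HIT, VC-HIT, MISS, L1-HIT, L1-HIT, MISS, VC-HIT]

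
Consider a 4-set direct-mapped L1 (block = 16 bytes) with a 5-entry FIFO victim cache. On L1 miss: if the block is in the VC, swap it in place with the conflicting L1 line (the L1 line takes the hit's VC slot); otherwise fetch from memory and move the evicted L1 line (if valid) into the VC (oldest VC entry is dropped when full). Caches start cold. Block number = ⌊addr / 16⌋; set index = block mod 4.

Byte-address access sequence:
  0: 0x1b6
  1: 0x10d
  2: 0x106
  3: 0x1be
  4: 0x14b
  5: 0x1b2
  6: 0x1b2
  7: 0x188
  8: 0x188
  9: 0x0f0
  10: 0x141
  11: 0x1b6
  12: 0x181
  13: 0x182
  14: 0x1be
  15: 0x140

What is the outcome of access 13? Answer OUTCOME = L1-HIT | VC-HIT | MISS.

0: 0x1b6 (blk 27, set 3) → MISS  vc=[]
1: 0x10d (blk 16, set 0) → MISS  vc=[]
2: 0x106 (blk 16, set 0) → L1-HIT  vc=[]
3: 0x1be (blk 27, set 3) → L1-HIT  vc=[]
4: 0x14b (blk 20, set 0) → MISS  vc=[16]
5: 0x1b2 (blk 27, set 3) → L1-HIT  vc=[16]
6: 0x1b2 (blk 27, set 3) → L1-HIT  vc=[16]
7: 0x188 (blk 24, set 0) → MISS  vc=[16, 20]
8: 0x188 (blk 24, set 0) → L1-HIT  vc=[16, 20]
9: 0xf0 (blk 15, set 3) → MISS  vc=[16, 20, 27]
10: 0x141 (blk 20, set 0) → VC-HIT  vc=[16, 24, 27]
11: 0x1b6 (blk 27, set 3) → VC-HIT  vc=[16, 24, 15]
12: 0x181 (blk 24, set 0) → VC-HIT  vc=[16, 20, 15]
13: 0x182 (blk 24, set 0) → L1-HIT  vc=[16, 20, 15]
14: 0x1be (blk 27, set 3) → L1-HIT  vc=[16, 20, 15]
15: 0x140 (blk 20, set 0) → VC-HIT  vc=[16, 24, 15]

OUTCOME = L1-HIT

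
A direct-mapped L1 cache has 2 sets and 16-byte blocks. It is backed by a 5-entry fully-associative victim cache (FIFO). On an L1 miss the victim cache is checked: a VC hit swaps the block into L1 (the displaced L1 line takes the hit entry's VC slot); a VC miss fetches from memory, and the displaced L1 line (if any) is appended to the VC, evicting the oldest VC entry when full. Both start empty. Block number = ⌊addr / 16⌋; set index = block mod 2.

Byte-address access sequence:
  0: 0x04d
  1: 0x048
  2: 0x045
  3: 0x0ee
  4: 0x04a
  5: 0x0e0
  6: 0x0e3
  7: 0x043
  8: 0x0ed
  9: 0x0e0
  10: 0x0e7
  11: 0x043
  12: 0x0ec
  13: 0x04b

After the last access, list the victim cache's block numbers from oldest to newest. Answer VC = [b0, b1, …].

#0 0x4d→b4/s0 MISS; vc=[]
#1 0x48→b4/s0 L1-HIT; vc=[]
#2 0x45→b4/s0 L1-HIT; vc=[]
#3 0xee→b14/s0 MISS; vc=[4]
#4 0x4a→b4/s0 VC-HIT; vc=[14]
#5 0xe0→b14/s0 VC-HIT; vc=[4]
#6 0xe3→b14/s0 L1-HIT; vc=[4]
#7 0x43→b4/s0 VC-HIT; vc=[14]
#8 0xed→b14/s0 VC-HIT; vc=[4]
#9 0xe0→b14/s0 L1-HIT; vc=[4]
#10 0xe7→b14/s0 L1-HIT; vc=[4]
#11 0x43→b4/s0 VC-HIT; vc=[14]
#12 0xec→b14/s0 VC-HIT; vc=[4]
#13 0x4b→b4/s0 VC-HIT; vc=[14]

VC = [14]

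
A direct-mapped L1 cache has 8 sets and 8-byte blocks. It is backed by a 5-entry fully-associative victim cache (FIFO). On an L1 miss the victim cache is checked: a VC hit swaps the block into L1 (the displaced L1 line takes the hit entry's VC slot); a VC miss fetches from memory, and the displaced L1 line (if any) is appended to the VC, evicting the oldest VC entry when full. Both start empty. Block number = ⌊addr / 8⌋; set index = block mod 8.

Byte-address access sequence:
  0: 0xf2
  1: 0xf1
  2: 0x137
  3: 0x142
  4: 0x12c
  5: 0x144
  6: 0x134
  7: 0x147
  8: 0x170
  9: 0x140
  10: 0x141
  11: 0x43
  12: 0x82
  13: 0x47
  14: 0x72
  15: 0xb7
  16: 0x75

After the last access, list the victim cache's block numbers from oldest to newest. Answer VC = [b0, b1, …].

VC = [38, 40, 16, 46, 22]

  [0] addr=0xf2 blk=30 s=6: MISS | VC []
  [1] addr=0xf1 blk=30 s=6: L1-HIT | VC []
  [2] addr=0x137 blk=38 s=6: MISS | VC [30]
  [3] addr=0x142 blk=40 s=0: MISS | VC [30]
  [4] addr=0x12c blk=37 s=5: MISS | VC [30]
  [5] addr=0x144 blk=40 s=0: L1-HIT | VC [30]
  [6] addr=0x134 blk=38 s=6: L1-HIT | VC [30]
  [7] addr=0x147 blk=40 s=0: L1-HIT | VC [30]
  [8] addr=0x170 blk=46 s=6: MISS | VC [30, 38]
  [9] addr=0x140 blk=40 s=0: L1-HIT | VC [30, 38]
  [10] addr=0x141 blk=40 s=0: L1-HIT | VC [30, 38]
  [11] addr=0x43 blk=8 s=0: MISS | VC [30, 38, 40]
  [12] addr=0x82 blk=16 s=0: MISS | VC [30, 38, 40, 8]
  [13] addr=0x47 blk=8 s=0: VC-HIT | VC [30, 38, 40, 16]
  [14] addr=0x72 blk=14 s=6: MISS | VC [30, 38, 40, 16, 46]
  [15] addr=0xb7 blk=22 s=6: MISS | VC [38, 40, 16, 46, 14]
  [16] addr=0x75 blk=14 s=6: VC-HIT | VC [38, 40, 16, 46, 22]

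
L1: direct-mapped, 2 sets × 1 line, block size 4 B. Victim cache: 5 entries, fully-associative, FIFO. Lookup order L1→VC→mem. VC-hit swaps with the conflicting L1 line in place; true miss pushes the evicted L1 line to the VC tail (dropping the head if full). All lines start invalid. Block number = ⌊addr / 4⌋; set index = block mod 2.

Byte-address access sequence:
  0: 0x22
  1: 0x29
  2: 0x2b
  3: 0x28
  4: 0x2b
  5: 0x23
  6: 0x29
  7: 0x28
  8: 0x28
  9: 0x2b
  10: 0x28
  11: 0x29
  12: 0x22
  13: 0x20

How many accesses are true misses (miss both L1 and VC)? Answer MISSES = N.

#0 0x22→b8/s0 MISS; vc=[]
#1 0x29→b10/s0 MISS; vc=[8]
#2 0x2b→b10/s0 L1-HIT; vc=[8]
#3 0x28→b10/s0 L1-HIT; vc=[8]
#4 0x2b→b10/s0 L1-HIT; vc=[8]
#5 0x23→b8/s0 VC-HIT; vc=[10]
#6 0x29→b10/s0 VC-HIT; vc=[8]
#7 0x28→b10/s0 L1-HIT; vc=[8]
#8 0x28→b10/s0 L1-HIT; vc=[8]
#9 0x2b→b10/s0 L1-HIT; vc=[8]
#10 0x28→b10/s0 L1-HIT; vc=[8]
#11 0x29→b10/s0 L1-HIT; vc=[8]
#12 0x22→b8/s0 VC-HIT; vc=[10]
#13 0x20→b8/s0 L1-HIT; vc=[10]

MISSES = 2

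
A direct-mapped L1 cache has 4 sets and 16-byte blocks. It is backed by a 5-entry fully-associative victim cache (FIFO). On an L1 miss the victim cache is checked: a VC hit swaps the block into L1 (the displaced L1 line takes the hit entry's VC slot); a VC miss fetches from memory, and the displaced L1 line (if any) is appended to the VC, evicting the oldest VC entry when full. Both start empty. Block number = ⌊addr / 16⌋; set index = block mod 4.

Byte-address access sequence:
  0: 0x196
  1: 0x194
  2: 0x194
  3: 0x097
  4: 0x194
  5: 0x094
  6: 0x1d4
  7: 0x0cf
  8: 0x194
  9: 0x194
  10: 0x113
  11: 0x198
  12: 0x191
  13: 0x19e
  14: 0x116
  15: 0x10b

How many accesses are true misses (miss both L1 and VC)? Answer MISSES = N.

MISSES = 6

0: 0x196 (blk 25, set 1) → MISS  vc=[]
1: 0x194 (blk 25, set 1) → L1-HIT  vc=[]
2: 0x194 (blk 25, set 1) → L1-HIT  vc=[]
3: 0x97 (blk 9, set 1) → MISS  vc=[25]
4: 0x194 (blk 25, set 1) → VC-HIT  vc=[9]
5: 0x94 (blk 9, set 1) → VC-HIT  vc=[25]
6: 0x1d4 (blk 29, set 1) → MISS  vc=[25, 9]
7: 0xcf (blk 12, set 0) → MISS  vc=[25, 9]
8: 0x194 (blk 25, set 1) → VC-HIT  vc=[29, 9]
9: 0x194 (blk 25, set 1) → L1-HIT  vc=[29, 9]
10: 0x113 (blk 17, set 1) → MISS  vc=[29, 9, 25]
11: 0x198 (blk 25, set 1) → VC-HIT  vc=[29, 9, 17]
12: 0x191 (blk 25, set 1) → L1-HIT  vc=[29, 9, 17]
13: 0x19e (blk 25, set 1) → L1-HIT  vc=[29, 9, 17]
14: 0x116 (blk 17, set 1) → VC-HIT  vc=[29, 9, 25]
15: 0x10b (blk 16, set 0) → MISS  vc=[29, 9, 25, 12]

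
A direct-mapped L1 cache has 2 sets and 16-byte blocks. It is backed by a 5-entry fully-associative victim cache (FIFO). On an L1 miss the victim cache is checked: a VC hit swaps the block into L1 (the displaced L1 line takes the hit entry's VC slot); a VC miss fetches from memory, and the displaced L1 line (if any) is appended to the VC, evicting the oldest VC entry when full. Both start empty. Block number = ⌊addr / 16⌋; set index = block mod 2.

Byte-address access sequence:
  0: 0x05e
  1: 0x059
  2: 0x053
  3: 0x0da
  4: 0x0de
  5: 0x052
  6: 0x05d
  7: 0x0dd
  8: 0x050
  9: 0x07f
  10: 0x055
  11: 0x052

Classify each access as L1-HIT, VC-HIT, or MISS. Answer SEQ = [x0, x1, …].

0: 0x5e (blk 5, set 1) → MISS  vc=[]
1: 0x59 (blk 5, set 1) → L1-HIT  vc=[]
2: 0x53 (blk 5, set 1) → L1-HIT  vc=[]
3: 0xda (blk 13, set 1) → MISS  vc=[5]
4: 0xde (blk 13, set 1) → L1-HIT  vc=[5]
5: 0x52 (blk 5, set 1) → VC-HIT  vc=[13]
6: 0x5d (blk 5, set 1) → L1-HIT  vc=[13]
7: 0xdd (blk 13, set 1) → VC-HIT  vc=[5]
8: 0x50 (blk 5, set 1) → VC-HIT  vc=[13]
9: 0x7f (blk 7, set 1) → MISS  vc=[13, 5]
10: 0x55 (blk 5, set 1) → VC-HIT  vc=[13, 7]
11: 0x52 (blk 5, set 1) → L1-HIT  vc=[13, 7]

SEQ = [MISS, L1-HIT, L1-HIT, MISS, L1-HIT, VC-HIT, L1-HIT, VC-HIT, VC-HIT, MISS, VC-HIT, L1-HIT]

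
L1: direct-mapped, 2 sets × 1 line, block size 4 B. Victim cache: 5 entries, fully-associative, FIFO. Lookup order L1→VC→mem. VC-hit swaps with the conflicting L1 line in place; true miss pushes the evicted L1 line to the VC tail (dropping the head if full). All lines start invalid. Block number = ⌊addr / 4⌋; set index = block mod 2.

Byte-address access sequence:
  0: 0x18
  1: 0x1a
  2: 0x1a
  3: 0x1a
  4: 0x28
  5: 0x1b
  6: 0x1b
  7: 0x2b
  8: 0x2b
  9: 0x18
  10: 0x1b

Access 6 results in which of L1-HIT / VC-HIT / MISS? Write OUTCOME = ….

0: 0x18 (blk 6, set 0) → MISS  vc=[]
1: 0x1a (blk 6, set 0) → L1-HIT  vc=[]
2: 0x1a (blk 6, set 0) → L1-HIT  vc=[]
3: 0x1a (blk 6, set 0) → L1-HIT  vc=[]
4: 0x28 (blk 10, set 0) → MISS  vc=[6]
5: 0x1b (blk 6, set 0) → VC-HIT  vc=[10]
6: 0x1b (blk 6, set 0) → L1-HIT  vc=[10]
7: 0x2b (blk 10, set 0) → VC-HIT  vc=[6]
8: 0x2b (blk 10, set 0) → L1-HIT  vc=[6]
9: 0x18 (blk 6, set 0) → VC-HIT  vc=[10]
10: 0x1b (blk 6, set 0) → L1-HIT  vc=[10]

OUTCOME = L1-HIT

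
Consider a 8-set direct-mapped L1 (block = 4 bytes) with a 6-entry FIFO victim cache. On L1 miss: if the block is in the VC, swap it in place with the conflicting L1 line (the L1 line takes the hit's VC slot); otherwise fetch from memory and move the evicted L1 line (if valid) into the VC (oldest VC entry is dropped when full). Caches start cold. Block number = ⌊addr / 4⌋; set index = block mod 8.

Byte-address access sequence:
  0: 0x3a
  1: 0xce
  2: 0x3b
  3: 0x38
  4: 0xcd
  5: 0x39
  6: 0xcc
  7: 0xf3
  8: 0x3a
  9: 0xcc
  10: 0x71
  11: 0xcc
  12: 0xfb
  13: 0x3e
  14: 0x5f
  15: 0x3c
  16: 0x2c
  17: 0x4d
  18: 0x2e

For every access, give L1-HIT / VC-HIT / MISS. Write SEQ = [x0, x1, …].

0: 0x3a (blk 14, set 6) → MISS  vc=[]
1: 0xce (blk 51, set 3) → MISS  vc=[]
2: 0x3b (blk 14, set 6) → L1-HIT  vc=[]
3: 0x38 (blk 14, set 6) → L1-HIT  vc=[]
4: 0xcd (blk 51, set 3) → L1-HIT  vc=[]
5: 0x39 (blk 14, set 6) → L1-HIT  vc=[]
6: 0xcc (blk 51, set 3) → L1-HIT  vc=[]
7: 0xf3 (blk 60, set 4) → MISS  vc=[]
8: 0x3a (blk 14, set 6) → L1-HIT  vc=[]
9: 0xcc (blk 51, set 3) → L1-HIT  vc=[]
10: 0x71 (blk 28, set 4) → MISS  vc=[60]
11: 0xcc (blk 51, set 3) → L1-HIT  vc=[60]
12: 0xfb (blk 62, set 6) → MISS  vc=[60, 14]
13: 0x3e (blk 15, set 7) → MISS  vc=[60, 14]
14: 0x5f (blk 23, set 7) → MISS  vc=[60, 14, 15]
15: 0x3c (blk 15, set 7) → VC-HIT  vc=[60, 14, 23]
16: 0x2c (blk 11, set 3) → MISS  vc=[60, 14, 23, 51]
17: 0x4d (blk 19, set 3) → MISS  vc=[60, 14, 23, 51, 11]
18: 0x2e (blk 11, set 3) → VC-HIT  vc=[60, 14, 23, 51, 19]

SEQ = [MISS, MISS, L1-HIT, L1-HIT, L1-HIT, L1-HIT, L1-HIT, MISS, L1-HIT, L1-HIT, MISS, L1-HIT, MISS, MISS, MISS, VC-HIT, MISS, MISS, VC-HIT]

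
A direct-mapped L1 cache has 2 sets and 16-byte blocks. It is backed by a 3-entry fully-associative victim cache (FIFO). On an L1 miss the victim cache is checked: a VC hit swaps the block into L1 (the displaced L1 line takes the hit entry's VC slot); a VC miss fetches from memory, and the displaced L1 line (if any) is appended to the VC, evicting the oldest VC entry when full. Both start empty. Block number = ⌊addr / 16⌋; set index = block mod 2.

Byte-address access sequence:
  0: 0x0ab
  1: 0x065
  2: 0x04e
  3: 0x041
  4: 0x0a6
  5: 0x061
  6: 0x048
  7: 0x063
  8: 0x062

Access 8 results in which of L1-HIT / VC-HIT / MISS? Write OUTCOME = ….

#0 0xab→b10/s0 MISS; vc=[]
#1 0x65→b6/s0 MISS; vc=[10]
#2 0x4e→b4/s0 MISS; vc=[10,6]
#3 0x41→b4/s0 L1-HIT; vc=[10,6]
#4 0xa6→b10/s0 VC-HIT; vc=[4,6]
#5 0x61→b6/s0 VC-HIT; vc=[4,10]
#6 0x48→b4/s0 VC-HIT; vc=[6,10]
#7 0x63→b6/s0 VC-HIT; vc=[4,10]
#8 0x62→b6/s0 L1-HIT; vc=[4,10]

OUTCOME = L1-HIT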